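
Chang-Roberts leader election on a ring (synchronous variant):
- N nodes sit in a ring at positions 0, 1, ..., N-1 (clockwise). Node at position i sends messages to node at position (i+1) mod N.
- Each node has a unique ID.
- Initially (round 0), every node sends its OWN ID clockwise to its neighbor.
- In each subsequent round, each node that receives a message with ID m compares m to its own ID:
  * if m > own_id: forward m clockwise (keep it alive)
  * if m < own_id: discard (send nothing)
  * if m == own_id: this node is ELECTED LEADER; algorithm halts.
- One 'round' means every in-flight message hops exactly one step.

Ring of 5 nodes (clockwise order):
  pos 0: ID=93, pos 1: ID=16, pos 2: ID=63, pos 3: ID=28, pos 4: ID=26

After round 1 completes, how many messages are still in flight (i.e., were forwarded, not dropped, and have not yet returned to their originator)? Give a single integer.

Round 1: pos1(id16) recv 93: fwd; pos2(id63) recv 16: drop; pos3(id28) recv 63: fwd; pos4(id26) recv 28: fwd; pos0(id93) recv 26: drop
After round 1: 3 messages still in flight

Answer: 3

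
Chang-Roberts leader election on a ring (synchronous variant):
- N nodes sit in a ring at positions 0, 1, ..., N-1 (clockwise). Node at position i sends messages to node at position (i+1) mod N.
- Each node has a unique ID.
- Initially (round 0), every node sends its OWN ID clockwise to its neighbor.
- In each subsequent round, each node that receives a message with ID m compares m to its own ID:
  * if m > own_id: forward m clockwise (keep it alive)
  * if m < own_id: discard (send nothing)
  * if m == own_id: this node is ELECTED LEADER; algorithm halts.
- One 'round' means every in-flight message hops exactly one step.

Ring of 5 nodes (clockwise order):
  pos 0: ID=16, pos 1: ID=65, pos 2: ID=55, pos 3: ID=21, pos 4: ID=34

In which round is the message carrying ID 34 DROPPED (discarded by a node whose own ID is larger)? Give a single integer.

Answer: 2

Derivation:
Round 1: pos1(id65) recv 16: drop; pos2(id55) recv 65: fwd; pos3(id21) recv 55: fwd; pos4(id34) recv 21: drop; pos0(id16) recv 34: fwd
Round 2: pos3(id21) recv 65: fwd; pos4(id34) recv 55: fwd; pos1(id65) recv 34: drop
Round 3: pos4(id34) recv 65: fwd; pos0(id16) recv 55: fwd
Round 4: pos0(id16) recv 65: fwd; pos1(id65) recv 55: drop
Round 5: pos1(id65) recv 65: ELECTED
Message ID 34 originates at pos 4; dropped at pos 1 in round 2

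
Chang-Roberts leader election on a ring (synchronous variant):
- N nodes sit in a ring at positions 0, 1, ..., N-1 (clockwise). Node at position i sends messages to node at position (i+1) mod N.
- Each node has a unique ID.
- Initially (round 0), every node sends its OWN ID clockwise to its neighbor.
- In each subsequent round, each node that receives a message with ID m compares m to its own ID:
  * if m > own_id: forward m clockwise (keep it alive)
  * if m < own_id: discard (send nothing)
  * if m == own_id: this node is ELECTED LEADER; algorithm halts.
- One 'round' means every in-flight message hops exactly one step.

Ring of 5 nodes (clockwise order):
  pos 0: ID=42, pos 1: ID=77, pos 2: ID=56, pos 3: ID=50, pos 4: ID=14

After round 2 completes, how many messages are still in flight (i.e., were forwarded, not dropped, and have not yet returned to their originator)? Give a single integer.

Round 1: pos1(id77) recv 42: drop; pos2(id56) recv 77: fwd; pos3(id50) recv 56: fwd; pos4(id14) recv 50: fwd; pos0(id42) recv 14: drop
Round 2: pos3(id50) recv 77: fwd; pos4(id14) recv 56: fwd; pos0(id42) recv 50: fwd
After round 2: 3 messages still in flight

Answer: 3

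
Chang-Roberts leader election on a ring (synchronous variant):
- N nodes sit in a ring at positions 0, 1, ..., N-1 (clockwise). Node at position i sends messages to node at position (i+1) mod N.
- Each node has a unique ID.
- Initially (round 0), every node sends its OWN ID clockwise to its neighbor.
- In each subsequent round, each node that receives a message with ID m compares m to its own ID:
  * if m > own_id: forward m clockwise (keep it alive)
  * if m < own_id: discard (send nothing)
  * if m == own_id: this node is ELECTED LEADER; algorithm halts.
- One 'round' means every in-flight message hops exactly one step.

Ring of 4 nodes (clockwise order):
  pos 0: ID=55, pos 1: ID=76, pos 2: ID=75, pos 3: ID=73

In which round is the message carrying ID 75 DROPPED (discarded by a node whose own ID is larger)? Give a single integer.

Answer: 3

Derivation:
Round 1: pos1(id76) recv 55: drop; pos2(id75) recv 76: fwd; pos3(id73) recv 75: fwd; pos0(id55) recv 73: fwd
Round 2: pos3(id73) recv 76: fwd; pos0(id55) recv 75: fwd; pos1(id76) recv 73: drop
Round 3: pos0(id55) recv 76: fwd; pos1(id76) recv 75: drop
Round 4: pos1(id76) recv 76: ELECTED
Message ID 75 originates at pos 2; dropped at pos 1 in round 3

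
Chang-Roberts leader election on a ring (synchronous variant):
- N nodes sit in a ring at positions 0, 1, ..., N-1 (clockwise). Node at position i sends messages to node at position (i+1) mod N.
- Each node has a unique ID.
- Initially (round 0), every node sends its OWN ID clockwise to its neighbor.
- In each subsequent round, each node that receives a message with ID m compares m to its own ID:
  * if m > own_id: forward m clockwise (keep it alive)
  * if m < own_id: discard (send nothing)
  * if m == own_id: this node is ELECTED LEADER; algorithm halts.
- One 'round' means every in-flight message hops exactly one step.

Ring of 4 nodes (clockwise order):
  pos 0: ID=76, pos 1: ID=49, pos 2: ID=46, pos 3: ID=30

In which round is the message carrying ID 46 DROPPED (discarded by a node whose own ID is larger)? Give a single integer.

Round 1: pos1(id49) recv 76: fwd; pos2(id46) recv 49: fwd; pos3(id30) recv 46: fwd; pos0(id76) recv 30: drop
Round 2: pos2(id46) recv 76: fwd; pos3(id30) recv 49: fwd; pos0(id76) recv 46: drop
Round 3: pos3(id30) recv 76: fwd; pos0(id76) recv 49: drop
Round 4: pos0(id76) recv 76: ELECTED
Message ID 46 originates at pos 2; dropped at pos 0 in round 2

Answer: 2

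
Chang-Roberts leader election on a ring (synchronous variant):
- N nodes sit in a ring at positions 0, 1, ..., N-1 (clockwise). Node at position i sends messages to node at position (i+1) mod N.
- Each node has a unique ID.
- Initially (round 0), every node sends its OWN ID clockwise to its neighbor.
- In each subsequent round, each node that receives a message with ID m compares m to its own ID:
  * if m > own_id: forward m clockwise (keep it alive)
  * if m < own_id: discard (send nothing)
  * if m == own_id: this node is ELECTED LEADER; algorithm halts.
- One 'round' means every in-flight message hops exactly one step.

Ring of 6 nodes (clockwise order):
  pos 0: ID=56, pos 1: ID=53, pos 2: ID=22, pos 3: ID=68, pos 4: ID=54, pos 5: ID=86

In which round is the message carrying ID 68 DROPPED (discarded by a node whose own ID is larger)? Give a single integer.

Answer: 2

Derivation:
Round 1: pos1(id53) recv 56: fwd; pos2(id22) recv 53: fwd; pos3(id68) recv 22: drop; pos4(id54) recv 68: fwd; pos5(id86) recv 54: drop; pos0(id56) recv 86: fwd
Round 2: pos2(id22) recv 56: fwd; pos3(id68) recv 53: drop; pos5(id86) recv 68: drop; pos1(id53) recv 86: fwd
Round 3: pos3(id68) recv 56: drop; pos2(id22) recv 86: fwd
Round 4: pos3(id68) recv 86: fwd
Round 5: pos4(id54) recv 86: fwd
Round 6: pos5(id86) recv 86: ELECTED
Message ID 68 originates at pos 3; dropped at pos 5 in round 2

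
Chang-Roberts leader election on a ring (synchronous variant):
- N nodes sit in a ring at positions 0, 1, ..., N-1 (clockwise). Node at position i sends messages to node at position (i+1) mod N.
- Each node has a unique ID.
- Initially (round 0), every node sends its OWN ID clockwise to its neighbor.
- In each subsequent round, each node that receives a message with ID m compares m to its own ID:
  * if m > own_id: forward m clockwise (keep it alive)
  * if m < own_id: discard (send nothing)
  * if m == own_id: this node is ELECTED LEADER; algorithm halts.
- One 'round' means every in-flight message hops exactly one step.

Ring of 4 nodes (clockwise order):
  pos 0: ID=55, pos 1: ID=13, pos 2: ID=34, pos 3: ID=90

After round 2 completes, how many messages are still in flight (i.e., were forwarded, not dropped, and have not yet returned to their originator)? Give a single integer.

Round 1: pos1(id13) recv 55: fwd; pos2(id34) recv 13: drop; pos3(id90) recv 34: drop; pos0(id55) recv 90: fwd
Round 2: pos2(id34) recv 55: fwd; pos1(id13) recv 90: fwd
After round 2: 2 messages still in flight

Answer: 2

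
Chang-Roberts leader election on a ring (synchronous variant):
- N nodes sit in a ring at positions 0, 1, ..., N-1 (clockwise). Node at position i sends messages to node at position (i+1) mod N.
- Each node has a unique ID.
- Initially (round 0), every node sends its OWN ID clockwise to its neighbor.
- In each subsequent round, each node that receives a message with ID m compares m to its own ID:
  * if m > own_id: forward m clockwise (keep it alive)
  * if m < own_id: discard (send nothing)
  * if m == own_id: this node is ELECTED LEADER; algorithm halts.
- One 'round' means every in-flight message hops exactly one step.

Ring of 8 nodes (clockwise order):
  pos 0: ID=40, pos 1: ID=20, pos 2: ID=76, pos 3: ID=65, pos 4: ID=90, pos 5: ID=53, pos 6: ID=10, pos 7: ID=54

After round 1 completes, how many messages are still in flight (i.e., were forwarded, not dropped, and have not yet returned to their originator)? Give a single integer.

Answer: 5

Derivation:
Round 1: pos1(id20) recv 40: fwd; pos2(id76) recv 20: drop; pos3(id65) recv 76: fwd; pos4(id90) recv 65: drop; pos5(id53) recv 90: fwd; pos6(id10) recv 53: fwd; pos7(id54) recv 10: drop; pos0(id40) recv 54: fwd
After round 1: 5 messages still in flight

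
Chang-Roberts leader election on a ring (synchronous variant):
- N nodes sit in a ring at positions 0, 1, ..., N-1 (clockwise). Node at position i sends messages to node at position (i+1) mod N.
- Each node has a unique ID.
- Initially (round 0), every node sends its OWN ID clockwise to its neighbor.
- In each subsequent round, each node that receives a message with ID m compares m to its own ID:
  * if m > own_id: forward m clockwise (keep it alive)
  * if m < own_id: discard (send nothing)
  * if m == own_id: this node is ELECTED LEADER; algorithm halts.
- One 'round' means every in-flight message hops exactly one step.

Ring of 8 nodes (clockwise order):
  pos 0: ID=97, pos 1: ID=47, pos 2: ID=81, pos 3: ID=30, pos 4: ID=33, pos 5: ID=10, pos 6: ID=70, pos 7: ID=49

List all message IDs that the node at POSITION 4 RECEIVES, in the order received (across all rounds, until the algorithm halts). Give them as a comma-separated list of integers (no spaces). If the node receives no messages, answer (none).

Answer: 30,81,97

Derivation:
Round 1: pos1(id47) recv 97: fwd; pos2(id81) recv 47: drop; pos3(id30) recv 81: fwd; pos4(id33) recv 30: drop; pos5(id10) recv 33: fwd; pos6(id70) recv 10: drop; pos7(id49) recv 70: fwd; pos0(id97) recv 49: drop
Round 2: pos2(id81) recv 97: fwd; pos4(id33) recv 81: fwd; pos6(id70) recv 33: drop; pos0(id97) recv 70: drop
Round 3: pos3(id30) recv 97: fwd; pos5(id10) recv 81: fwd
Round 4: pos4(id33) recv 97: fwd; pos6(id70) recv 81: fwd
Round 5: pos5(id10) recv 97: fwd; pos7(id49) recv 81: fwd
Round 6: pos6(id70) recv 97: fwd; pos0(id97) recv 81: drop
Round 7: pos7(id49) recv 97: fwd
Round 8: pos0(id97) recv 97: ELECTED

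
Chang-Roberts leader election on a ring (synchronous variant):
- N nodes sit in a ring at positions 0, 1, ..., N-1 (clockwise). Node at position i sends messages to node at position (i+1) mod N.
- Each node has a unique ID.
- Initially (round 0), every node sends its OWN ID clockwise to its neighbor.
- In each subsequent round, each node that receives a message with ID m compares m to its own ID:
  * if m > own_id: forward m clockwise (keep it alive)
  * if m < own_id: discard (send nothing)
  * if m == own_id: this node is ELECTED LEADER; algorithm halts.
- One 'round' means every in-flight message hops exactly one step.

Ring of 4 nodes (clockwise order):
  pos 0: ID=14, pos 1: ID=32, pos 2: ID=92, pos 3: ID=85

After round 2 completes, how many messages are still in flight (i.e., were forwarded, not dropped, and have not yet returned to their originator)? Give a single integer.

Round 1: pos1(id32) recv 14: drop; pos2(id92) recv 32: drop; pos3(id85) recv 92: fwd; pos0(id14) recv 85: fwd
Round 2: pos0(id14) recv 92: fwd; pos1(id32) recv 85: fwd
After round 2: 2 messages still in flight

Answer: 2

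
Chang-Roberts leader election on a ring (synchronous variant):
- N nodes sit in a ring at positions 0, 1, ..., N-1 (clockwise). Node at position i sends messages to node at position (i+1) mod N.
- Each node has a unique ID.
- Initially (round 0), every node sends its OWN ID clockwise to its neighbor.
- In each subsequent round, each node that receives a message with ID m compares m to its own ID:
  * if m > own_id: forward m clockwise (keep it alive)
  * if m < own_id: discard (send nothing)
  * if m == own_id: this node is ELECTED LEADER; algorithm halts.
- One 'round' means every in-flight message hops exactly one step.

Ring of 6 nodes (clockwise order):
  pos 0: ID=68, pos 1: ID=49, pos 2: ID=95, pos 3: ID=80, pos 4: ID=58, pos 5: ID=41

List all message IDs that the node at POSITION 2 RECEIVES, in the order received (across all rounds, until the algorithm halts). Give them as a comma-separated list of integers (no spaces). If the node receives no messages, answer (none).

Answer: 49,68,80,95

Derivation:
Round 1: pos1(id49) recv 68: fwd; pos2(id95) recv 49: drop; pos3(id80) recv 95: fwd; pos4(id58) recv 80: fwd; pos5(id41) recv 58: fwd; pos0(id68) recv 41: drop
Round 2: pos2(id95) recv 68: drop; pos4(id58) recv 95: fwd; pos5(id41) recv 80: fwd; pos0(id68) recv 58: drop
Round 3: pos5(id41) recv 95: fwd; pos0(id68) recv 80: fwd
Round 4: pos0(id68) recv 95: fwd; pos1(id49) recv 80: fwd
Round 5: pos1(id49) recv 95: fwd; pos2(id95) recv 80: drop
Round 6: pos2(id95) recv 95: ELECTED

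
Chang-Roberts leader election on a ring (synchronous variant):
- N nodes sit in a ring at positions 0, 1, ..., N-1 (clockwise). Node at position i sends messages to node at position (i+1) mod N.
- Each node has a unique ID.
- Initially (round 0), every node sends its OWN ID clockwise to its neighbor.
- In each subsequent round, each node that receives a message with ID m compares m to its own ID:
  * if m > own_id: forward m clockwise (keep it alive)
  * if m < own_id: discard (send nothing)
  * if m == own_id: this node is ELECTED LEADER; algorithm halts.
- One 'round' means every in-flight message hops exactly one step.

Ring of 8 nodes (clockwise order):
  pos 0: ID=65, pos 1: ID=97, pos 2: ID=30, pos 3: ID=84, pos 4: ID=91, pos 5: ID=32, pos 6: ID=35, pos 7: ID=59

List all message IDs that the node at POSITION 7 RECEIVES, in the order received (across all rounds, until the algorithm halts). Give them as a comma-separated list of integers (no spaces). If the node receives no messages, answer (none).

Round 1: pos1(id97) recv 65: drop; pos2(id30) recv 97: fwd; pos3(id84) recv 30: drop; pos4(id91) recv 84: drop; pos5(id32) recv 91: fwd; pos6(id35) recv 32: drop; pos7(id59) recv 35: drop; pos0(id65) recv 59: drop
Round 2: pos3(id84) recv 97: fwd; pos6(id35) recv 91: fwd
Round 3: pos4(id91) recv 97: fwd; pos7(id59) recv 91: fwd
Round 4: pos5(id32) recv 97: fwd; pos0(id65) recv 91: fwd
Round 5: pos6(id35) recv 97: fwd; pos1(id97) recv 91: drop
Round 6: pos7(id59) recv 97: fwd
Round 7: pos0(id65) recv 97: fwd
Round 8: pos1(id97) recv 97: ELECTED

Answer: 35,91,97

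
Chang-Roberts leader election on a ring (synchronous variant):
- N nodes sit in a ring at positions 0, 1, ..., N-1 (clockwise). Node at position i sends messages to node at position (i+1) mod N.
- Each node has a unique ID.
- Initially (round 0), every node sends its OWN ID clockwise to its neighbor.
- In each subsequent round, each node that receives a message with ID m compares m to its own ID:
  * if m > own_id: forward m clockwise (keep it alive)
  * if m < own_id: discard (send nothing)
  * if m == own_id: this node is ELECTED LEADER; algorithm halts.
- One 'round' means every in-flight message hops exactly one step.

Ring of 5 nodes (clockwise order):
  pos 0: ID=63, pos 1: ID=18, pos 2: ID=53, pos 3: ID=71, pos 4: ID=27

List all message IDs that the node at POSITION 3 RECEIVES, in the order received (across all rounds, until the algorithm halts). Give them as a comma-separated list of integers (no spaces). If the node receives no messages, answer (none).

Answer: 53,63,71

Derivation:
Round 1: pos1(id18) recv 63: fwd; pos2(id53) recv 18: drop; pos3(id71) recv 53: drop; pos4(id27) recv 71: fwd; pos0(id63) recv 27: drop
Round 2: pos2(id53) recv 63: fwd; pos0(id63) recv 71: fwd
Round 3: pos3(id71) recv 63: drop; pos1(id18) recv 71: fwd
Round 4: pos2(id53) recv 71: fwd
Round 5: pos3(id71) recv 71: ELECTED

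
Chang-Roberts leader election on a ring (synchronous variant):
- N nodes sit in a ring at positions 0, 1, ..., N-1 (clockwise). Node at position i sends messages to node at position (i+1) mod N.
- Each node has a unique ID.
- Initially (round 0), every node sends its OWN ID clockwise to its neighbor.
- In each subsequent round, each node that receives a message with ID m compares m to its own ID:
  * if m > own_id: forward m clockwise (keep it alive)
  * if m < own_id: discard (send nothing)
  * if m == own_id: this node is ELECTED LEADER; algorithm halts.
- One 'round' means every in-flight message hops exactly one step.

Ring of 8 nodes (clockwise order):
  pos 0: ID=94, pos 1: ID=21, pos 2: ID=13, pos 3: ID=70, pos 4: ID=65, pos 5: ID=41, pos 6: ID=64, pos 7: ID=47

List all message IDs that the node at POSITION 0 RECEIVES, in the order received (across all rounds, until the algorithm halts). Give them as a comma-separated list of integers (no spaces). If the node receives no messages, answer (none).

Answer: 47,64,65,70,94

Derivation:
Round 1: pos1(id21) recv 94: fwd; pos2(id13) recv 21: fwd; pos3(id70) recv 13: drop; pos4(id65) recv 70: fwd; pos5(id41) recv 65: fwd; pos6(id64) recv 41: drop; pos7(id47) recv 64: fwd; pos0(id94) recv 47: drop
Round 2: pos2(id13) recv 94: fwd; pos3(id70) recv 21: drop; pos5(id41) recv 70: fwd; pos6(id64) recv 65: fwd; pos0(id94) recv 64: drop
Round 3: pos3(id70) recv 94: fwd; pos6(id64) recv 70: fwd; pos7(id47) recv 65: fwd
Round 4: pos4(id65) recv 94: fwd; pos7(id47) recv 70: fwd; pos0(id94) recv 65: drop
Round 5: pos5(id41) recv 94: fwd; pos0(id94) recv 70: drop
Round 6: pos6(id64) recv 94: fwd
Round 7: pos7(id47) recv 94: fwd
Round 8: pos0(id94) recv 94: ELECTED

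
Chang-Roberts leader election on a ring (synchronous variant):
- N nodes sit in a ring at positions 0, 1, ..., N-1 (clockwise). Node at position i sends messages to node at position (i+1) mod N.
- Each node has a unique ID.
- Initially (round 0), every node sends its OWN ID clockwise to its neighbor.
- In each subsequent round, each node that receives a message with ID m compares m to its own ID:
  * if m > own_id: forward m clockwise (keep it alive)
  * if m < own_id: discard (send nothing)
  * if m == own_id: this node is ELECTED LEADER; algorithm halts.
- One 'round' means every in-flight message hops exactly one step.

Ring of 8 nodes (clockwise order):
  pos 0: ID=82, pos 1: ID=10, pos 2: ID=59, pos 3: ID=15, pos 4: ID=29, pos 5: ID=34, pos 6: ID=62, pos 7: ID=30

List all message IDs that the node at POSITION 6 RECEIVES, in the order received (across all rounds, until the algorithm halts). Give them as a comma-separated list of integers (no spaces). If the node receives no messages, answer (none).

Round 1: pos1(id10) recv 82: fwd; pos2(id59) recv 10: drop; pos3(id15) recv 59: fwd; pos4(id29) recv 15: drop; pos5(id34) recv 29: drop; pos6(id62) recv 34: drop; pos7(id30) recv 62: fwd; pos0(id82) recv 30: drop
Round 2: pos2(id59) recv 82: fwd; pos4(id29) recv 59: fwd; pos0(id82) recv 62: drop
Round 3: pos3(id15) recv 82: fwd; pos5(id34) recv 59: fwd
Round 4: pos4(id29) recv 82: fwd; pos6(id62) recv 59: drop
Round 5: pos5(id34) recv 82: fwd
Round 6: pos6(id62) recv 82: fwd
Round 7: pos7(id30) recv 82: fwd
Round 8: pos0(id82) recv 82: ELECTED

Answer: 34,59,82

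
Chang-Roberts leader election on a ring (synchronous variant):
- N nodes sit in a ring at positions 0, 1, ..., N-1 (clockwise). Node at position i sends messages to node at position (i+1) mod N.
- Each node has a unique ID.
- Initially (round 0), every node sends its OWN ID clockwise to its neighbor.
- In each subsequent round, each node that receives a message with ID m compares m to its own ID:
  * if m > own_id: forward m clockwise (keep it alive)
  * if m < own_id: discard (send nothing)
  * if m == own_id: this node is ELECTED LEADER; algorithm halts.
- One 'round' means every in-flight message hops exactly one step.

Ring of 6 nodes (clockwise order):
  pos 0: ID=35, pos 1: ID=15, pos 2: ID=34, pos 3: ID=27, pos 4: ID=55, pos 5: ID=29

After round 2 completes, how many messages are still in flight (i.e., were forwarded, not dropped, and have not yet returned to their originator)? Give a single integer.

Round 1: pos1(id15) recv 35: fwd; pos2(id34) recv 15: drop; pos3(id27) recv 34: fwd; pos4(id55) recv 27: drop; pos5(id29) recv 55: fwd; pos0(id35) recv 29: drop
Round 2: pos2(id34) recv 35: fwd; pos4(id55) recv 34: drop; pos0(id35) recv 55: fwd
After round 2: 2 messages still in flight

Answer: 2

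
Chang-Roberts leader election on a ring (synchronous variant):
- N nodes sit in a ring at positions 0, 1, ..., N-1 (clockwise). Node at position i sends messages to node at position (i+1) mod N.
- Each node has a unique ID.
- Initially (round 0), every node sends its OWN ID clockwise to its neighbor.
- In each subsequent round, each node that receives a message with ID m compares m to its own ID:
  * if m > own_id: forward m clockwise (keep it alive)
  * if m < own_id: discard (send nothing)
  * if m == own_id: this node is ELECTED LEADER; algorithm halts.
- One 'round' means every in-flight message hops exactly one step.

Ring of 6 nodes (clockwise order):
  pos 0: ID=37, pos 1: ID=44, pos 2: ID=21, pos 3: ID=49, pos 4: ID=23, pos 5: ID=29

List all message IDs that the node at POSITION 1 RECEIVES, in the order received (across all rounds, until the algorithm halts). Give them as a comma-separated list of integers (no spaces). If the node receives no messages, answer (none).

Round 1: pos1(id44) recv 37: drop; pos2(id21) recv 44: fwd; pos3(id49) recv 21: drop; pos4(id23) recv 49: fwd; pos5(id29) recv 23: drop; pos0(id37) recv 29: drop
Round 2: pos3(id49) recv 44: drop; pos5(id29) recv 49: fwd
Round 3: pos0(id37) recv 49: fwd
Round 4: pos1(id44) recv 49: fwd
Round 5: pos2(id21) recv 49: fwd
Round 6: pos3(id49) recv 49: ELECTED

Answer: 37,49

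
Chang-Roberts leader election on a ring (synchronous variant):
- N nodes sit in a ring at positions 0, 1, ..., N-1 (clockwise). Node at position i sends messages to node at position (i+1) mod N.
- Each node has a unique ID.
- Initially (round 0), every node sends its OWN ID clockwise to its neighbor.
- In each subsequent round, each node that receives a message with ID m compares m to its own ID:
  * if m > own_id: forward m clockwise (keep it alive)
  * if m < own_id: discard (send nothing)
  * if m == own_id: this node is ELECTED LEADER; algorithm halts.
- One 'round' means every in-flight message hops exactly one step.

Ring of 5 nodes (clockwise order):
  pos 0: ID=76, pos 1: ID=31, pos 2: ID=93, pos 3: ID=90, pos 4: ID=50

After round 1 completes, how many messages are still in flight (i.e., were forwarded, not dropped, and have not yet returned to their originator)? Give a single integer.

Round 1: pos1(id31) recv 76: fwd; pos2(id93) recv 31: drop; pos3(id90) recv 93: fwd; pos4(id50) recv 90: fwd; pos0(id76) recv 50: drop
After round 1: 3 messages still in flight

Answer: 3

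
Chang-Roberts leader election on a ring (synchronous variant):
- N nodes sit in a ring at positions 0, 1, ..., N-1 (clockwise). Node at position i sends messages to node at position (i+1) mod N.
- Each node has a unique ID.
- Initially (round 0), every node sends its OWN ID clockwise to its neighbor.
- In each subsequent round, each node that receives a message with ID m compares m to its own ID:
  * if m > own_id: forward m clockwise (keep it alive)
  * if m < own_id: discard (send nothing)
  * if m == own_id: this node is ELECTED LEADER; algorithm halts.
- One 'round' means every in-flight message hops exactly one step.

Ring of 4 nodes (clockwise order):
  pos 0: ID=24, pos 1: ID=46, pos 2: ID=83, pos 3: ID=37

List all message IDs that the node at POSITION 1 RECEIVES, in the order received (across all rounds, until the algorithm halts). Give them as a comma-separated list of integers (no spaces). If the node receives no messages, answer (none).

Round 1: pos1(id46) recv 24: drop; pos2(id83) recv 46: drop; pos3(id37) recv 83: fwd; pos0(id24) recv 37: fwd
Round 2: pos0(id24) recv 83: fwd; pos1(id46) recv 37: drop
Round 3: pos1(id46) recv 83: fwd
Round 4: pos2(id83) recv 83: ELECTED

Answer: 24,37,83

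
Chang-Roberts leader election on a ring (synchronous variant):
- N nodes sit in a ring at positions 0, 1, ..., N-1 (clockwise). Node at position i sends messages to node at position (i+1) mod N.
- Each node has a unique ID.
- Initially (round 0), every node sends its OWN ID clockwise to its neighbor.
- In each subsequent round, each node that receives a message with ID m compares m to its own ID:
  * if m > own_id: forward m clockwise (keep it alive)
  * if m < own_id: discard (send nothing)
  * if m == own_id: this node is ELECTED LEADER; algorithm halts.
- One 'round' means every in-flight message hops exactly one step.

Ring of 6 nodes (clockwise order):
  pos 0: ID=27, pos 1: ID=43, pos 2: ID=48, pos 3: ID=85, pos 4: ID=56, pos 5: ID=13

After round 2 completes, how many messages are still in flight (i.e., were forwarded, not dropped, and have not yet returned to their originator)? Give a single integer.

Round 1: pos1(id43) recv 27: drop; pos2(id48) recv 43: drop; pos3(id85) recv 48: drop; pos4(id56) recv 85: fwd; pos5(id13) recv 56: fwd; pos0(id27) recv 13: drop
Round 2: pos5(id13) recv 85: fwd; pos0(id27) recv 56: fwd
After round 2: 2 messages still in flight

Answer: 2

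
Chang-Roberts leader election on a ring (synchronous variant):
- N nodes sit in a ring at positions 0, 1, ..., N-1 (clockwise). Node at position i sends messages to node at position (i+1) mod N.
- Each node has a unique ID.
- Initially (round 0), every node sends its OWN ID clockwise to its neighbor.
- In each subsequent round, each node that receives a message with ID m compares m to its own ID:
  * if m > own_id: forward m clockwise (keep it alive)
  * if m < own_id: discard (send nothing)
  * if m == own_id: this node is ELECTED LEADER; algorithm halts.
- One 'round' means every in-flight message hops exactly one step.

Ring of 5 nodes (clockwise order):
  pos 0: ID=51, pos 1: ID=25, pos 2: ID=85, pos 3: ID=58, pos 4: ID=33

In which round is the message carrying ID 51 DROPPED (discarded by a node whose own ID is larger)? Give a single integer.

Answer: 2

Derivation:
Round 1: pos1(id25) recv 51: fwd; pos2(id85) recv 25: drop; pos3(id58) recv 85: fwd; pos4(id33) recv 58: fwd; pos0(id51) recv 33: drop
Round 2: pos2(id85) recv 51: drop; pos4(id33) recv 85: fwd; pos0(id51) recv 58: fwd
Round 3: pos0(id51) recv 85: fwd; pos1(id25) recv 58: fwd
Round 4: pos1(id25) recv 85: fwd; pos2(id85) recv 58: drop
Round 5: pos2(id85) recv 85: ELECTED
Message ID 51 originates at pos 0; dropped at pos 2 in round 2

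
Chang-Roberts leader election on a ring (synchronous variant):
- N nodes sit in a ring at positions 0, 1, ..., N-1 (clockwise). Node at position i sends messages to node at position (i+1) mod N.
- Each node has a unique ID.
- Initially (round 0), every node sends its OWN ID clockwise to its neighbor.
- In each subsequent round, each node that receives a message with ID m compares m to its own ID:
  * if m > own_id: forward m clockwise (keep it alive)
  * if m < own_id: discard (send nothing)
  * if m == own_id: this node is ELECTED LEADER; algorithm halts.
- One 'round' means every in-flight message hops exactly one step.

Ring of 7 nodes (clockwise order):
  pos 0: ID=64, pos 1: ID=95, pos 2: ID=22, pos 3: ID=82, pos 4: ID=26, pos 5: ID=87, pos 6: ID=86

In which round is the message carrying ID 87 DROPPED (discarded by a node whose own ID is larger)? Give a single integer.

Round 1: pos1(id95) recv 64: drop; pos2(id22) recv 95: fwd; pos3(id82) recv 22: drop; pos4(id26) recv 82: fwd; pos5(id87) recv 26: drop; pos6(id86) recv 87: fwd; pos0(id64) recv 86: fwd
Round 2: pos3(id82) recv 95: fwd; pos5(id87) recv 82: drop; pos0(id64) recv 87: fwd; pos1(id95) recv 86: drop
Round 3: pos4(id26) recv 95: fwd; pos1(id95) recv 87: drop
Round 4: pos5(id87) recv 95: fwd
Round 5: pos6(id86) recv 95: fwd
Round 6: pos0(id64) recv 95: fwd
Round 7: pos1(id95) recv 95: ELECTED
Message ID 87 originates at pos 5; dropped at pos 1 in round 3

Answer: 3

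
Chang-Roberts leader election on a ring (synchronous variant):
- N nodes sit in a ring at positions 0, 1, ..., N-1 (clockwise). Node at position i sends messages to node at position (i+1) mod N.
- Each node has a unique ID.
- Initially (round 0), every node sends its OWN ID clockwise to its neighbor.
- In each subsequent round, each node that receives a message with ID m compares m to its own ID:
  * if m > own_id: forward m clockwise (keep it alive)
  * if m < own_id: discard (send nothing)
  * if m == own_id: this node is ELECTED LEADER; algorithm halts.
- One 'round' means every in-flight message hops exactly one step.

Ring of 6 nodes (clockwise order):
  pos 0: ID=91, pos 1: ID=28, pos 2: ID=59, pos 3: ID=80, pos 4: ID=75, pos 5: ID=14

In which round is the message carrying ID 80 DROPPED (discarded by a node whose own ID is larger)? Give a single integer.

Answer: 3

Derivation:
Round 1: pos1(id28) recv 91: fwd; pos2(id59) recv 28: drop; pos3(id80) recv 59: drop; pos4(id75) recv 80: fwd; pos5(id14) recv 75: fwd; pos0(id91) recv 14: drop
Round 2: pos2(id59) recv 91: fwd; pos5(id14) recv 80: fwd; pos0(id91) recv 75: drop
Round 3: pos3(id80) recv 91: fwd; pos0(id91) recv 80: drop
Round 4: pos4(id75) recv 91: fwd
Round 5: pos5(id14) recv 91: fwd
Round 6: pos0(id91) recv 91: ELECTED
Message ID 80 originates at pos 3; dropped at pos 0 in round 3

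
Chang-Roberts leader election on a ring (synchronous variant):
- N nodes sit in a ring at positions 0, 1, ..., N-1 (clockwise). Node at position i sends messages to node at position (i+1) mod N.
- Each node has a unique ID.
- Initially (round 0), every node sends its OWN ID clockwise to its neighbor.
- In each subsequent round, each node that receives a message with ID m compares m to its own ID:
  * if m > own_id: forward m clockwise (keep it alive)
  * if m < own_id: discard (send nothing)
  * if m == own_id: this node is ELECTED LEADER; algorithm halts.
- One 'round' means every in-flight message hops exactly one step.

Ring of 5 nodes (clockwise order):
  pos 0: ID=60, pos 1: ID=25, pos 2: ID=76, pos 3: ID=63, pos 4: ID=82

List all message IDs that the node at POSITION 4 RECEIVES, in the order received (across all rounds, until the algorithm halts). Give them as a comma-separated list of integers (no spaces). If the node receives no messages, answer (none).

Answer: 63,76,82

Derivation:
Round 1: pos1(id25) recv 60: fwd; pos2(id76) recv 25: drop; pos3(id63) recv 76: fwd; pos4(id82) recv 63: drop; pos0(id60) recv 82: fwd
Round 2: pos2(id76) recv 60: drop; pos4(id82) recv 76: drop; pos1(id25) recv 82: fwd
Round 3: pos2(id76) recv 82: fwd
Round 4: pos3(id63) recv 82: fwd
Round 5: pos4(id82) recv 82: ELECTED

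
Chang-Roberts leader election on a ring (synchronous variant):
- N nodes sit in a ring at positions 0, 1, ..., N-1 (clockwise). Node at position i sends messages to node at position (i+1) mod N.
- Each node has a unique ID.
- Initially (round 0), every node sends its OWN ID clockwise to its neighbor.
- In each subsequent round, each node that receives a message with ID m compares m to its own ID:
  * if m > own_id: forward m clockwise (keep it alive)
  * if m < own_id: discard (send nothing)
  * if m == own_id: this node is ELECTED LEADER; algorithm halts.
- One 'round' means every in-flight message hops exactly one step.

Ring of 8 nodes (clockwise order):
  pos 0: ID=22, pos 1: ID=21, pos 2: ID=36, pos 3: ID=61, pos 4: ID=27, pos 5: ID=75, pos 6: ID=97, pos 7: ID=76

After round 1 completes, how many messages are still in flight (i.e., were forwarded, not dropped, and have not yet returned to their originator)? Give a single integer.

Answer: 4

Derivation:
Round 1: pos1(id21) recv 22: fwd; pos2(id36) recv 21: drop; pos3(id61) recv 36: drop; pos4(id27) recv 61: fwd; pos5(id75) recv 27: drop; pos6(id97) recv 75: drop; pos7(id76) recv 97: fwd; pos0(id22) recv 76: fwd
After round 1: 4 messages still in flight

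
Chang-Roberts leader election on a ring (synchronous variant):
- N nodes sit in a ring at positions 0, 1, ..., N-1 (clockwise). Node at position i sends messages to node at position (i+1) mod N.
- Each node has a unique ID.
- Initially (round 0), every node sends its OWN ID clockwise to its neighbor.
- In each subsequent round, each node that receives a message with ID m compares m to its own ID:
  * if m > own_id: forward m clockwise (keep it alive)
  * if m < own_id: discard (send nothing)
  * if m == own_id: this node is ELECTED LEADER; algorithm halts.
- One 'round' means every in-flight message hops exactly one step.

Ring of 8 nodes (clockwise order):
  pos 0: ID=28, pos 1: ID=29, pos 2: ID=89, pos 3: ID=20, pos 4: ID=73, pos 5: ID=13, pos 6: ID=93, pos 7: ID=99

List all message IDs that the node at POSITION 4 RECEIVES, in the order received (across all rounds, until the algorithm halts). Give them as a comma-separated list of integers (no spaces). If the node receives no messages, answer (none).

Answer: 20,89,99

Derivation:
Round 1: pos1(id29) recv 28: drop; pos2(id89) recv 29: drop; pos3(id20) recv 89: fwd; pos4(id73) recv 20: drop; pos5(id13) recv 73: fwd; pos6(id93) recv 13: drop; pos7(id99) recv 93: drop; pos0(id28) recv 99: fwd
Round 2: pos4(id73) recv 89: fwd; pos6(id93) recv 73: drop; pos1(id29) recv 99: fwd
Round 3: pos5(id13) recv 89: fwd; pos2(id89) recv 99: fwd
Round 4: pos6(id93) recv 89: drop; pos3(id20) recv 99: fwd
Round 5: pos4(id73) recv 99: fwd
Round 6: pos5(id13) recv 99: fwd
Round 7: pos6(id93) recv 99: fwd
Round 8: pos7(id99) recv 99: ELECTED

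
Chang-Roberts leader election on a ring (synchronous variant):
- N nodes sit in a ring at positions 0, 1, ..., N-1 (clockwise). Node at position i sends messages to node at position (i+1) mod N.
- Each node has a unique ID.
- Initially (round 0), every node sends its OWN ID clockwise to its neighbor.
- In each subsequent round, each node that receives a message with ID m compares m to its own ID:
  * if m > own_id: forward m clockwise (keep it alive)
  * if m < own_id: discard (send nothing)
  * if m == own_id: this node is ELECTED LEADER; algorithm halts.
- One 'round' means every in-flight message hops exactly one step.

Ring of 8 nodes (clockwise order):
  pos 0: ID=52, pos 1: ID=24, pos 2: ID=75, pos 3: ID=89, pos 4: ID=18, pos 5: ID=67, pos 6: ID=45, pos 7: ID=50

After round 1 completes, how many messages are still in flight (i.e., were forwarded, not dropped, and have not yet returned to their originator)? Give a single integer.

Answer: 3

Derivation:
Round 1: pos1(id24) recv 52: fwd; pos2(id75) recv 24: drop; pos3(id89) recv 75: drop; pos4(id18) recv 89: fwd; pos5(id67) recv 18: drop; pos6(id45) recv 67: fwd; pos7(id50) recv 45: drop; pos0(id52) recv 50: drop
After round 1: 3 messages still in flight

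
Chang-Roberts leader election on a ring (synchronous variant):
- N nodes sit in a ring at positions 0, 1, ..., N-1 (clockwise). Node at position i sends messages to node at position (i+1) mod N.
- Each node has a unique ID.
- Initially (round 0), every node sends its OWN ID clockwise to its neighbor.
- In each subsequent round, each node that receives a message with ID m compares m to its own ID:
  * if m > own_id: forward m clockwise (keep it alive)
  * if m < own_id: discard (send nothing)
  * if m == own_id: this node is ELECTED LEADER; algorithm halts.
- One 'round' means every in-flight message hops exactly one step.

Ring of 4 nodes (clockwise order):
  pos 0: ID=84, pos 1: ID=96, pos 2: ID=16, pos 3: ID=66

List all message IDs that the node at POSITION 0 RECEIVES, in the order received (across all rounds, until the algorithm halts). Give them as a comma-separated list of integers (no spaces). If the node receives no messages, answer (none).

Answer: 66,96

Derivation:
Round 1: pos1(id96) recv 84: drop; pos2(id16) recv 96: fwd; pos3(id66) recv 16: drop; pos0(id84) recv 66: drop
Round 2: pos3(id66) recv 96: fwd
Round 3: pos0(id84) recv 96: fwd
Round 4: pos1(id96) recv 96: ELECTED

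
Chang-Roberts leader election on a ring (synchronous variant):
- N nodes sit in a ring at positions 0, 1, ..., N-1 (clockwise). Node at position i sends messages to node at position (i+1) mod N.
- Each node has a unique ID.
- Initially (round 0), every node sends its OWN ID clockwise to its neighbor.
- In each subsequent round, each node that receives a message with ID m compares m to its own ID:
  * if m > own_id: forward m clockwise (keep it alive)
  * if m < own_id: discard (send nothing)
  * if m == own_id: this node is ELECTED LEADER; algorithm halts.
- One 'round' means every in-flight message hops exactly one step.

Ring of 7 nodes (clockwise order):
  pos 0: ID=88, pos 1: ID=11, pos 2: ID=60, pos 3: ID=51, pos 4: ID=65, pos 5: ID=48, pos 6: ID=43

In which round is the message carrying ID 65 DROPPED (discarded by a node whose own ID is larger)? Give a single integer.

Answer: 3

Derivation:
Round 1: pos1(id11) recv 88: fwd; pos2(id60) recv 11: drop; pos3(id51) recv 60: fwd; pos4(id65) recv 51: drop; pos5(id48) recv 65: fwd; pos6(id43) recv 48: fwd; pos0(id88) recv 43: drop
Round 2: pos2(id60) recv 88: fwd; pos4(id65) recv 60: drop; pos6(id43) recv 65: fwd; pos0(id88) recv 48: drop
Round 3: pos3(id51) recv 88: fwd; pos0(id88) recv 65: drop
Round 4: pos4(id65) recv 88: fwd
Round 5: pos5(id48) recv 88: fwd
Round 6: pos6(id43) recv 88: fwd
Round 7: pos0(id88) recv 88: ELECTED
Message ID 65 originates at pos 4; dropped at pos 0 in round 3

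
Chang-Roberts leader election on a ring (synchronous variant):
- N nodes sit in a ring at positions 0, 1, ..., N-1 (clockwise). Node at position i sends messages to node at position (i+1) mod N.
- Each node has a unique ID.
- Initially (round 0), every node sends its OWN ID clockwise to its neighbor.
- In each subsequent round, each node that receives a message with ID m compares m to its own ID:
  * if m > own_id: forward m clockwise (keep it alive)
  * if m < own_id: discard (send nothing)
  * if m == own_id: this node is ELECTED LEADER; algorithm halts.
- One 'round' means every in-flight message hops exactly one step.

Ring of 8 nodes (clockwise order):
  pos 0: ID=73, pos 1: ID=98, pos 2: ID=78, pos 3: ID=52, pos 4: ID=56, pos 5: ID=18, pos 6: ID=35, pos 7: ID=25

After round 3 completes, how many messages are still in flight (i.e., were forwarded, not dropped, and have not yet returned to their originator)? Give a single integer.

Round 1: pos1(id98) recv 73: drop; pos2(id78) recv 98: fwd; pos3(id52) recv 78: fwd; pos4(id56) recv 52: drop; pos5(id18) recv 56: fwd; pos6(id35) recv 18: drop; pos7(id25) recv 35: fwd; pos0(id73) recv 25: drop
Round 2: pos3(id52) recv 98: fwd; pos4(id56) recv 78: fwd; pos6(id35) recv 56: fwd; pos0(id73) recv 35: drop
Round 3: pos4(id56) recv 98: fwd; pos5(id18) recv 78: fwd; pos7(id25) recv 56: fwd
After round 3: 3 messages still in flight

Answer: 3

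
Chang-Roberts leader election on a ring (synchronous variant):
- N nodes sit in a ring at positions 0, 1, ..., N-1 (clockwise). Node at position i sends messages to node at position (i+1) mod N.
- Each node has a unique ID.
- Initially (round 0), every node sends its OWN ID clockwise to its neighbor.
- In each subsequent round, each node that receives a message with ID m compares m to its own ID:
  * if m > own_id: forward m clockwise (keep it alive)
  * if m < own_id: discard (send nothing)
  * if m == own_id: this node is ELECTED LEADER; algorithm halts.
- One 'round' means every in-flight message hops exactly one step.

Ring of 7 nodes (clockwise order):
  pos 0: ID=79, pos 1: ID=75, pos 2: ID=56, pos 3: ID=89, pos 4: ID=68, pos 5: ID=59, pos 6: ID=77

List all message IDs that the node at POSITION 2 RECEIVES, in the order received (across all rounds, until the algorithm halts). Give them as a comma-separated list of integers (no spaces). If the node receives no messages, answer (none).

Answer: 75,79,89

Derivation:
Round 1: pos1(id75) recv 79: fwd; pos2(id56) recv 75: fwd; pos3(id89) recv 56: drop; pos4(id68) recv 89: fwd; pos5(id59) recv 68: fwd; pos6(id77) recv 59: drop; pos0(id79) recv 77: drop
Round 2: pos2(id56) recv 79: fwd; pos3(id89) recv 75: drop; pos5(id59) recv 89: fwd; pos6(id77) recv 68: drop
Round 3: pos3(id89) recv 79: drop; pos6(id77) recv 89: fwd
Round 4: pos0(id79) recv 89: fwd
Round 5: pos1(id75) recv 89: fwd
Round 6: pos2(id56) recv 89: fwd
Round 7: pos3(id89) recv 89: ELECTED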